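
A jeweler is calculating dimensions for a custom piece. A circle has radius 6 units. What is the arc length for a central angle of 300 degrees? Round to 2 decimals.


Shape: circular arc
Radius r = 6 units, Angle = 300 degrees
Formula: L = (angle/360) * 2 * pi * r
2 * pi * r = 12 * pi
L = (300/360) * 12 * pi
L = 10 * pi
L = 31.42
31.42 units


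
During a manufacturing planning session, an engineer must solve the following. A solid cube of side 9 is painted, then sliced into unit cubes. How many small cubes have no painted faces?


Large cube: 9 x 9 x 9, cut into unit cubes.
n = 9, so n - 2 = 7
Unpainted cubes form the interior (n - 2)^3 block.
(n - 2)^3 = 7^3 = 343
343 unit cubes


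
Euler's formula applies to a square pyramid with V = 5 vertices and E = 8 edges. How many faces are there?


Polyhedron: square pyramid
Euler's formula for convex polyhedra: V - E + F = 2
Given: V = 5 vertices and E = 8 edges
Solve for F:
F = 2 + E - V = 2 + 8 - 5 = 5
5 faces


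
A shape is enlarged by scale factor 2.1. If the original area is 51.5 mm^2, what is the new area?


Linear scale factor k = 2.1
Original area = 51.5 mm^2
Rule: under a linear scaling by k, areas scale by k^2.
k^2 = 2.1^2 = 4.41
New area = 51.5 * 4.41
New area = 227.115
227.115 mm^2


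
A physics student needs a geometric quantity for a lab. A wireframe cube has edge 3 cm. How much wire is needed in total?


Shape: cube
Side s = 3 cm
A cube has 12 edges, all equal.
Formula: total edge length = 12 * s
Total = 12 * 3
Total = 36
36 cm


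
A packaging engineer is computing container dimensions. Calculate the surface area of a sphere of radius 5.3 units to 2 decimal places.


Shape: sphere
Radius r = 5.3 units
Formula: SA = 4 * pi * r^2
r^2 = 28.09
SA = 4 * pi * 28.09
SA = 112.36 * pi
SA = 352.99
352.99 units^2


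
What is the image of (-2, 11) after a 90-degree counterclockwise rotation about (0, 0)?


Transformation: rotation about the origin
Original point: (-2, 11)
Rule for 90 deg counterclockwise: (x, y) -> (-y, x)
Apply: (-2, 11) -> (-11, -2)
(-11, -2)


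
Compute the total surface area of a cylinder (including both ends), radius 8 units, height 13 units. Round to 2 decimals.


Shape: closed cylinder
Radius r = 8 units, Height h = 13 units
Formula: SA = 2*pi*r^2 + 2*pi*r*h = 2*pi*r*(r + h)
r + h = 21
2 * r * (r + h) = 2 * 8 * 21 = 336
SA = 336 * pi
SA = 1055.58
1055.58 units^2


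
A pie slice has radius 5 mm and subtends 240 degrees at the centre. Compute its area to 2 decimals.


Shape: circular sector
Radius r = 5 mm, Angle = 240 degrees
Formula: A = (angle/360) * pi * r^2
r^2 = 25
Fraction of circle = 240/360
A = (240/360) * pi * 25
A = 16.666667 * pi
A = 52.36
52.36 mm^2


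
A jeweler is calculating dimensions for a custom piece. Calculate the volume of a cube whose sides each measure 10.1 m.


Shape: cube
Side s = 10.1 m
Formula: V = s^3
V = 10.1 * 10.1 * 10.1
V = 102.01 * 10.1
V = 1030.301
1030.301 m^3


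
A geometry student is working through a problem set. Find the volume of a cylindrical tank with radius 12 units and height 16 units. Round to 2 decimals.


Shape: cylinder
Radius r = 12 units, Height h = 16 units
Formula: V = pi * r^2 * h
r^2 = 144
V = pi * 144 * 16
V = 2304 * pi
V = 7238.23
7238.23 units^3


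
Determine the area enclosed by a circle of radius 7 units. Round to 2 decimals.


Shape: circle
Radius r = 7 units
Formula: A = pi * r^2
r^2 = 7^2 = 49
A = pi * 49
A = 153.94
153.94 units^2


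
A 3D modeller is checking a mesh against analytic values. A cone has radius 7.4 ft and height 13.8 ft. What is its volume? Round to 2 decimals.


Shape: cone
Radius r = 7.4 ft, Height h = 13.8 ft
Formula: V = (1/3) * pi * r^2 * h
r^2 = 54.76
pi * r^2 * h = pi * 54.76 * 13.8 = 755.688 * pi
V = 755.688 * pi / 3
V = 791.35
791.35 ft^3


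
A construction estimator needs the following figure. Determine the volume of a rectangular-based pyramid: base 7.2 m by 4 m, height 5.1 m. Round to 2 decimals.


Shape: rectangular pyramid
Base: 7.2 m x 4 m, Height h = 5.1 m
Formula: V = (1/3) * base_area * h
base_area = 7.2 * 4 = 28.8
base_area * h = 28.8 * 5.1 = 146.88
V = 146.88 / 3
V = 48.96
48.96 m^3


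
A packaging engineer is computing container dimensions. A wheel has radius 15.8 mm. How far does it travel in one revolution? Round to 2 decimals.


Shape: circle
Radius r = 15.8 mm
Formula: C = 2 * pi * r
C = 2 * pi * 15.8
C = 31.6 * pi
C = 99.27
99.27 mm


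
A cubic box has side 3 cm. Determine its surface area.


Shape: cube
Side s = 3 cm
A cube has 6 square faces.
Formula: SA = 6 * s^2
s^2 = 9
SA = 6 * 9
SA = 54
54 cm^2


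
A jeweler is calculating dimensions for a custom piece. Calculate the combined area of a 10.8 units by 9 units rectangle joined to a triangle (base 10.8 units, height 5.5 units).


Composite shape: rectangle + triangle
Rectangle area = 10.8 * 9 = 97.2
Triangle area = 0.5 * 10.8 * 5.5 = 29.7
Total = 97.2 + 29.7
Total = 126.9
126.9 units^2


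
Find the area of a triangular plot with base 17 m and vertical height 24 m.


Shape: triangle
Base b = 17 m, Height h = 24 m
Formula: A = (1/2) * b * h
A = 0.5 * 17 * 24
A = 0.5 * 408
A = 204
204 m^2


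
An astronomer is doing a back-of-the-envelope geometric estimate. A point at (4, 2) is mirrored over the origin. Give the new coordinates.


Transformation: reflection
Original point: (4, 2)
Rule for reflection through the origin: (x, y) -> (-x, -y)
Apply: (4, 2) -> (-4, -2)
(-4, -2)


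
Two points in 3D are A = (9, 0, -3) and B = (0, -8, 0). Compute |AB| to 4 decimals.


3D distance between two points
P1 = (9, 0, -3), P2 = (0, -8, 0)
Formula: d = sqrt((x2-x1)^2 + (y2-y1)^2 + (z2-z1)^2)
dx = 0 - 9 = -9
dy = -8 - 0 = -8
dz = 0 - -3 = 3
dx^2 + dy^2 + dz^2 = 81 + 64 + 9 = 154
d = sqrt(154)
d = 12.4097
12.4097 units


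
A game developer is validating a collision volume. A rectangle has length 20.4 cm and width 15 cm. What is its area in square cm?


Shape: rectangle
Length l = 20.4 cm, Width w = 15 cm
Formula: A = l * w
A = 20.4 * 15
A = 306
306 cm^2


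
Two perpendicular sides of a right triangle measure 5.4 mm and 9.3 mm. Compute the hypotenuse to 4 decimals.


Shape: right triangle
Legs a = 5.4 mm, b = 9.3 mm
Formula: c = sqrt(a^2 + b^2)
a^2 = 29.16, b^2 = 86.49
a^2 + b^2 = 115.65
c = sqrt(115.65)
c = 10.7541
10.7541 mm


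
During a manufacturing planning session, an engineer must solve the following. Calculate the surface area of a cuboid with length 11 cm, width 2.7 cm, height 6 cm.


Shape: rectangular prism
l = 11 cm, w = 2.7 cm, h = 6 cm
Formula: SA = 2(lw + lh + wh)
lw = 29.7, lh = 66, wh = 16.2
lw + lh + wh = 111.9
SA = 2 * 111.9
SA = 223.8
223.8 cm^2


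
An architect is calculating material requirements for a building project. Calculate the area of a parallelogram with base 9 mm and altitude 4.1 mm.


Shape: parallelogram
Base b = 9 mm, Height h = 4.1 mm
Formula: A = b * h
A = 9 * 4.1
A = 36.9
36.9 mm^2


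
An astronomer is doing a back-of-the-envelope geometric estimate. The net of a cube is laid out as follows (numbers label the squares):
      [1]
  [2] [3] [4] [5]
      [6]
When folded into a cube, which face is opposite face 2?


Net: cross layout. Take square 3 as the base (bottom).
Fold the four squares in the horizontal row up around 3: 2 -> left, 4 -> right, 5 wraps to the top.
Fold 1 and 6 up from 3: 1 -> back, 6 -> front.
Opposite pairs are therefore: (1, 6), (2, 4), (3, 5).
Face 2 is opposite face 4.
face 4


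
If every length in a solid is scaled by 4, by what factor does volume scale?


Linear scale factor k = 4
Rule: under a linear scaling by k, volumes scale by k^3.
k^3 = 4 * 4 * 4
k^3 = 16 * 4
k^3 = 64
Volume scales by a factor of 64.
64 (dimensionless)


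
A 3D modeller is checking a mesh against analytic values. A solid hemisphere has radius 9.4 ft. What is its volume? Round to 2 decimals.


Shape: hemisphere (half of a sphere)
Radius r = 9.4 ft
Formula: V = (1/2) * (4/3) * pi * r^3 = (2/3) * pi * r^3
r^3 = 830.584
(2/3) * 830.584 = 553.722667
V = 553.722667 * pi
V = 1739.57
1739.57 ft^3


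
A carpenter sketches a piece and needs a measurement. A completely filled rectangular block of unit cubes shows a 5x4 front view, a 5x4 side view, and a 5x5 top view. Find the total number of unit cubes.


Orthographic views of a solid rectangular block:
Front view 5 x 4 -> length = 5, height = 4
Side view 5 x 4 -> width = 5, height = 4 (consistent)
Top view 5 x 5 -> confirms length = 5, width = 5
The block is 5 x 5 x 4.
Total unit cubes = 5 * 5 * 4 = 100
100 unit cubes


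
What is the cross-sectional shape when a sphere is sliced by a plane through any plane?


Solid: sphere
Cutting plane: through any plane
Visualize the intersection of the plane with the solid's surface.
The boundary of the cut region is a circle.
circle


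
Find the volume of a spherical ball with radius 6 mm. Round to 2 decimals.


Shape: sphere
Radius r = 6 mm
Formula: V = (4/3) * pi * r^3
r^3 = 216
(4/3) * 216 = 288
V = 288 * pi
V = 904.78
904.78 mm^3


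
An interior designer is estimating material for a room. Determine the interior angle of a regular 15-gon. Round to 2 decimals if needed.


Shape: regular pentadecagon (15 sides)
Formula: interior angle = (n - 2) * 180 / n
(n - 2) = 13
(n - 2) * 180 = 2340
angle = 2340 / 15
angle = 156
156 degrees


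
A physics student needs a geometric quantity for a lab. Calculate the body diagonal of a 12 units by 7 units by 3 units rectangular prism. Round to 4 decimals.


Shape: rectangular box (space diagonal)
l = 12 units, w = 7 units, h = 3 units
Visualize: the diagonal of the base, then a right triangle with that diagonal and the height.
Formula: d = sqrt(l^2 + w^2 + h^2)
l^2 + w^2 + h^2 = 144 + 49 + 9 = 202
d = sqrt(202)
d = 14.2127
14.2127 units


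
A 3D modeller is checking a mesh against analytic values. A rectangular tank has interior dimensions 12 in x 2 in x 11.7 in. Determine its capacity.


Shape: rectangular prism
l = 12 in, w = 2 in, h = 11.7 in
Formula: V = l * w * h
V = 12 * 2 * 11.7
V = 24 * 11.7
V = 280.8
280.8 in^3


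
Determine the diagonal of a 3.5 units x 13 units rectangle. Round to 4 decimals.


Shape: rectangle (diagonal via Pythagoras)
Sides: 3.5 units and 13 units
Formula: d = sqrt(l^2 + w^2)
l^2 = 12.25, w^2 = 169
l^2 + w^2 = 181.25
d = sqrt(181.25)
d = 13.4629
13.4629 units


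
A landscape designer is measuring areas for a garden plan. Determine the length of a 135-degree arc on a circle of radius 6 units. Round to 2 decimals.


Shape: circular arc
Radius r = 6 units, Angle = 135 degrees
Formula: L = (angle/360) * 2 * pi * r
2 * pi * r = 12 * pi
L = (135/360) * 12 * pi
L = 4.5 * pi
L = 14.14
14.14 units


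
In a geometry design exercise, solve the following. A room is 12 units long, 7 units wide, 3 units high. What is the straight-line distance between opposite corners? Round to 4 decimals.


Shape: rectangular box (space diagonal)
l = 12 units, w = 7 units, h = 3 units
Visualize: the diagonal of the base, then a right triangle with that diagonal and the height.
Formula: d = sqrt(l^2 + w^2 + h^2)
l^2 + w^2 + h^2 = 144 + 49 + 9 = 202
d = sqrt(202)
d = 14.2127
14.2127 units


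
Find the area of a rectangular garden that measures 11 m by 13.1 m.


Shape: rectangle
Length l = 11 m, Width w = 13.1 m
Formula: A = l * w
A = 11 * 13.1
A = 144.1
144.1 m^2


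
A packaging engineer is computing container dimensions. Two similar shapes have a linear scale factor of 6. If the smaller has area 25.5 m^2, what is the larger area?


Linear scale factor k = 6
Original area = 25.5 m^2
Rule: under a linear scaling by k, areas scale by k^2.
k^2 = 6^2 = 36
New area = 25.5 * 36
New area = 918
918 m^2


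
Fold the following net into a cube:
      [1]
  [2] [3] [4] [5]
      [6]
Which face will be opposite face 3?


Net: cross layout. Take square 3 as the base (bottom).
Fold the four squares in the horizontal row up around 3: 2 -> left, 4 -> right, 5 wraps to the top.
Fold 1 and 6 up from 3: 1 -> back, 6 -> front.
Opposite pairs are therefore: (1, 6), (2, 4), (3, 5).
Face 3 is opposite face 5.
face 5


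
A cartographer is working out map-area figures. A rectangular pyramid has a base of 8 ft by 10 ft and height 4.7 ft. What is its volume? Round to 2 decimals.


Shape: rectangular pyramid
Base: 8 ft x 10 ft, Height h = 4.7 ft
Formula: V = (1/3) * base_area * h
base_area = 8 * 10 = 80
base_area * h = 80 * 4.7 = 376
V = 376 / 3
V = 125.33
125.33 ft^3


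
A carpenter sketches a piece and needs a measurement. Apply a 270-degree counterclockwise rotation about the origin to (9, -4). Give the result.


Transformation: rotation about the origin
Original point: (9, -4)
Rule for 270 deg counterclockwise: (x, y) -> (y, -x)
Apply: (9, -4) -> (-4, -9)
(-4, -9)


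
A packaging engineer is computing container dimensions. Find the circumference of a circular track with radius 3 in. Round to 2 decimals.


Shape: circle
Radius r = 3 in
Formula: C = 2 * pi * r
C = 2 * pi * 3
C = 6 * pi
C = 18.85
18.85 in


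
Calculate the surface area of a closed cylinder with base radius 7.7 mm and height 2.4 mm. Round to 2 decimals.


Shape: closed cylinder
Radius r = 7.7 mm, Height h = 2.4 mm
Formula: SA = 2*pi*r^2 + 2*pi*r*h = 2*pi*r*(r + h)
r + h = 10.1
2 * r * (r + h) = 2 * 7.7 * 10.1 = 155.54
SA = 155.54 * pi
SA = 488.64
488.64 mm^2


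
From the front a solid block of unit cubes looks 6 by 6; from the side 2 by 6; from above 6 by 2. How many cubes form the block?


Orthographic views of a solid rectangular block:
Front view 6 x 6 -> length = 6, height = 6
Side view 2 x 6 -> width = 2, height = 6 (consistent)
Top view 6 x 2 -> confirms length = 6, width = 2
The block is 6 x 2 x 6.
Total unit cubes = 6 * 2 * 6 = 72
72 unit cubes


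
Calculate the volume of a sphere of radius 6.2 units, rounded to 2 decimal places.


Shape: sphere
Radius r = 6.2 units
Formula: V = (4/3) * pi * r^3
r^3 = 238.328
(4/3) * 238.328 = 317.770667
V = 317.770667 * pi
V = 998.31
998.31 units^3


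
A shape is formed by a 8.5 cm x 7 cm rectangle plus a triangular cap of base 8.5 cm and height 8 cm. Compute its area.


Composite shape: rectangle + triangle
Rectangle area = 8.5 * 7 = 59.5
Triangle area = 0.5 * 8.5 * 8 = 34
Total = 59.5 + 34
Total = 93.5
93.5 cm^2


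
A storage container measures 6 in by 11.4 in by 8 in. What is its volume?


Shape: rectangular prism
l = 6 in, w = 11.4 in, h = 8 in
Formula: V = l * w * h
V = 6 * 11.4 * 8
V = 68.4 * 8
V = 547.2
547.2 in^3


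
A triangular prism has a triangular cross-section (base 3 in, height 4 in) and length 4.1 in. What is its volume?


Shape: triangular prism
Triangle base = 3 in, triangle height = 4 in, prism length L = 4.1 in
Formula: V = (1/2 * b * h_tri) * L
Cross-section area = 0.5 * 3 * 4 = 6
V = 6 * 4.1
V = 24.6
24.6 in^3


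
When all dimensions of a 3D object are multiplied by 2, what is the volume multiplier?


Linear scale factor k = 2
Rule: under a linear scaling by k, volumes scale by k^3.
k^3 = 2 * 2 * 2
k^3 = 4 * 2
k^3 = 8
Volume scales by a factor of 8.
8 (dimensionless)


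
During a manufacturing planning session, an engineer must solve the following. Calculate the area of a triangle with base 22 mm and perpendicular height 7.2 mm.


Shape: triangle
Base b = 22 mm, Height h = 7.2 mm
Formula: A = (1/2) * b * h
A = 0.5 * 22 * 7.2
A = 0.5 * 158.4
A = 79.2
79.2 mm^2


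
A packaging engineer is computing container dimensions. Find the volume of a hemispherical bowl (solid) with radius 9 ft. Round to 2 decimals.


Shape: hemisphere (half of a sphere)
Radius r = 9 ft
Formula: V = (1/2) * (4/3) * pi * r^3 = (2/3) * pi * r^3
r^3 = 729
(2/3) * 729 = 486
V = 486 * pi
V = 1526.81
1526.81 ft^3


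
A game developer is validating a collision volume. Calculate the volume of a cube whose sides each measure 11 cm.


Shape: cube
Side s = 11 cm
Formula: V = s^3
V = 11 * 11 * 11
V = 121 * 11
V = 1331
1331 cm^3


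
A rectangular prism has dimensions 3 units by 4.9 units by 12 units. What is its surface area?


Shape: rectangular prism
l = 3 units, w = 4.9 units, h = 12 units
Formula: SA = 2(lw + lh + wh)
lw = 14.7, lh = 36, wh = 58.8
lw + lh + wh = 109.5
SA = 2 * 109.5
SA = 219
219 units^2


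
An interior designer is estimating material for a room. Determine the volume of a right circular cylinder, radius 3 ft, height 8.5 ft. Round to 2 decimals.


Shape: cylinder
Radius r = 3 ft, Height h = 8.5 ft
Formula: V = pi * r^2 * h
r^2 = 9
V = pi * 9 * 8.5
V = 76.5 * pi
V = 240.33
240.33 ft^3


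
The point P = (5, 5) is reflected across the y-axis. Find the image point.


Transformation: reflection
Original point: (5, 5)
Rule for reflection over the y-axis: (x, y) -> (-x, y)
Apply: (5, 5) -> (-5, 5)
(-5, 5)


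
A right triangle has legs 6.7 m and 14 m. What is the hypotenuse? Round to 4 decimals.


Shape: right triangle
Legs a = 6.7 m, b = 14 m
Formula: c = sqrt(a^2 + b^2)
a^2 = 44.89, b^2 = 196
a^2 + b^2 = 240.89
c = sqrt(240.89)
c = 15.5206
15.5206 m


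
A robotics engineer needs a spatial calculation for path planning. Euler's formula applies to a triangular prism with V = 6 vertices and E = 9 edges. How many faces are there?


Polyhedron: triangular prism
Euler's formula for convex polyhedra: V - E + F = 2
Given: V = 6 vertices and E = 9 edges
Solve for F:
F = 2 + E - V = 2 + 9 - 6 = 5
5 faces


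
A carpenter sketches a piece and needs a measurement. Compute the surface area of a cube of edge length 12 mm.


Shape: cube
Side s = 12 mm
A cube has 6 square faces.
Formula: SA = 6 * s^2
s^2 = 144
SA = 6 * 144
SA = 864
864 mm^2


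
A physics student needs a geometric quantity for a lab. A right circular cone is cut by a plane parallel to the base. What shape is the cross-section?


Solid: right circular cone
Cutting plane: parallel to the base
Visualize the intersection of the plane with the solid's surface.
The boundary of the cut region is a circle.
circle


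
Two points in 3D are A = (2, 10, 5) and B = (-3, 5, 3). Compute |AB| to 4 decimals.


3D distance between two points
P1 = (2, 10, 5), P2 = (-3, 5, 3)
Formula: d = sqrt((x2-x1)^2 + (y2-y1)^2 + (z2-z1)^2)
dx = -3 - 2 = -5
dy = 5 - 10 = -5
dz = 3 - 5 = -2
dx^2 + dy^2 + dz^2 = 25 + 25 + 4 = 54
d = sqrt(54)
d = 7.3485
7.3485 units


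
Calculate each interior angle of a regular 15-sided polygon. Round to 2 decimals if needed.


Shape: regular pentadecagon (15 sides)
Formula: interior angle = (n - 2) * 180 / n
(n - 2) = 13
(n - 2) * 180 = 2340
angle = 2340 / 15
angle = 156
156 degrees


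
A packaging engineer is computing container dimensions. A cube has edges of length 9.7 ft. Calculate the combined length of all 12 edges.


Shape: cube
Side s = 9.7 ft
A cube has 12 edges, all equal.
Formula: total edge length = 12 * s
Total = 12 * 9.7
Total = 116.4
116.4 ft


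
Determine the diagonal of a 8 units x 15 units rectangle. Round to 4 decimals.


Shape: rectangle (diagonal via Pythagoras)
Sides: 8 units and 15 units
Formula: d = sqrt(l^2 + w^2)
l^2 = 64, w^2 = 225
l^2 + w^2 = 289
d = sqrt(289)
d = 17.0
17 units


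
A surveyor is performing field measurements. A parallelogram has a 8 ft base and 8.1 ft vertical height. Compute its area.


Shape: parallelogram
Base b = 8 ft, Height h = 8.1 ft
Formula: A = b * h
A = 8 * 8.1
A = 64.8
64.8 ft^2


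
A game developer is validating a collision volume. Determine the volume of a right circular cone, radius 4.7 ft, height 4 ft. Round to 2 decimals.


Shape: cone
Radius r = 4.7 ft, Height h = 4 ft
Formula: V = (1/3) * pi * r^2 * h
r^2 = 22.09
pi * r^2 * h = pi * 22.09 * 4 = 88.36 * pi
V = 88.36 * pi / 3
V = 92.53
92.53 ft^3


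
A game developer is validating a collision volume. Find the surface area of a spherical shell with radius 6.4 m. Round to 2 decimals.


Shape: sphere
Radius r = 6.4 m
Formula: SA = 4 * pi * r^2
r^2 = 40.96
SA = 4 * pi * 40.96
SA = 163.84 * pi
SA = 514.72
514.72 m^2


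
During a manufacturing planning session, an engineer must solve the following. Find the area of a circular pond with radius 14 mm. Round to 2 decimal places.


Shape: circle
Radius r = 14 mm
Formula: A = pi * r^2
r^2 = 14^2 = 196
A = pi * 196
A = 615.75
615.75 mm^2


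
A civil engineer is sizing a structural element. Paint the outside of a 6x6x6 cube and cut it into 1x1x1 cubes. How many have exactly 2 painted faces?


Large cube: 6 x 6 x 6, cut into unit cubes.
n = 6, so n - 2 = 4
Cubes with 2 painted faces lie along the edges, excluding corners.
A cube has 12 edges; each contributes (n - 2) = 4 such cubes.
Count = 12 * 4 = 48
48 unit cubes


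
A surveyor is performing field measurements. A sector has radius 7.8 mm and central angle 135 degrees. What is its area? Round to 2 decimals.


Shape: circular sector
Radius r = 7.8 mm, Angle = 135 degrees
Formula: A = (angle/360) * pi * r^2
r^2 = 60.84
Fraction of circle = 135/360
A = (135/360) * pi * 60.84
A = 22.815 * pi
A = 71.68
71.68 mm^2


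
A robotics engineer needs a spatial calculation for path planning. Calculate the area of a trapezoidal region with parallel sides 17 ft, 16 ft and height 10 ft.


Shape: trapezoid
Parallel sides a = 17 ft, b = 16 ft; Height h = 10 ft
Formula: A = (a + b) * h / 2
a + b = 17 + 16 = 33
A = 33 * 10 / 2
A = 330 / 2
A = 165
165 ft^2


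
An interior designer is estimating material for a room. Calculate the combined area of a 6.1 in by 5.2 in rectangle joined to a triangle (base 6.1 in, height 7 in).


Composite shape: rectangle + triangle
Rectangle area = 6.1 * 5.2 = 31.72
Triangle area = 0.5 * 6.1 * 7 = 21.35
Total = 31.72 + 21.35
Total = 53.07
53.07 in^2


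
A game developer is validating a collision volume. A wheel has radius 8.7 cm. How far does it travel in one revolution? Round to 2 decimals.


Shape: circle
Radius r = 8.7 cm
Formula: C = 2 * pi * r
C = 2 * pi * 8.7
C = 17.4 * pi
C = 54.66
54.66 cm


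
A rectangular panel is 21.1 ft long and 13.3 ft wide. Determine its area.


Shape: rectangle
Length l = 21.1 ft, Width w = 13.3 ft
Formula: A = l * w
A = 21.1 * 13.3
A = 280.63
280.63 ft^2


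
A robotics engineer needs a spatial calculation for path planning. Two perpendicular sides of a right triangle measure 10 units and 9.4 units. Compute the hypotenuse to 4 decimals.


Shape: right triangle
Legs a = 10 units, b = 9.4 units
Formula: c = sqrt(a^2 + b^2)
a^2 = 100, b^2 = 88.36
a^2 + b^2 = 188.36
c = sqrt(188.36)
c = 13.7244
13.7244 units


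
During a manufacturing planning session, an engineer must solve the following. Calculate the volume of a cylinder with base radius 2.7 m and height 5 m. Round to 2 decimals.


Shape: cylinder
Radius r = 2.7 m, Height h = 5 m
Formula: V = pi * r^2 * h
r^2 = 7.29
V = pi * 7.29 * 5
V = 36.45 * pi
V = 114.51
114.51 m^3


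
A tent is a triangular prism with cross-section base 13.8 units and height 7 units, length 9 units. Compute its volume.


Shape: triangular prism
Triangle base = 13.8 units, triangle height = 7 units, prism length L = 9 units
Formula: V = (1/2 * b * h_tri) * L
Cross-section area = 0.5 * 13.8 * 7 = 48.3
V = 48.3 * 9
V = 434.7
434.7 units^3


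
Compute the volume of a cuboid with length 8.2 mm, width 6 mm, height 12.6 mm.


Shape: rectangular prism
l = 8.2 mm, w = 6 mm, h = 12.6 mm
Formula: V = l * w * h
V = 8.2 * 6 * 12.6
V = 49.2 * 12.6
V = 619.92
619.92 mm^3


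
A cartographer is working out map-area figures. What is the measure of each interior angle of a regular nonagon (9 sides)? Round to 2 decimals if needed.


Shape: regular nonagon (9 sides)
Formula: interior angle = (n - 2) * 180 / n
(n - 2) = 7
(n - 2) * 180 = 1260
angle = 1260 / 9
angle = 140
140 degrees


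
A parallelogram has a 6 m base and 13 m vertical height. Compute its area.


Shape: parallelogram
Base b = 6 m, Height h = 13 m
Formula: A = b * h
A = 6 * 13
A = 78
78 m^2


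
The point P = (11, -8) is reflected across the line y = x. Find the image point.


Transformation: reflection
Original point: (11, -8)
Rule for reflection over y = x: (x, y) -> (y, x)
Apply: (11, -8) -> (-8, 11)
(-8, 11)


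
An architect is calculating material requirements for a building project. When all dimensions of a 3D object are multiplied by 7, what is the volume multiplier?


Linear scale factor k = 7
Rule: under a linear scaling by k, volumes scale by k^3.
k^3 = 7 * 7 * 7
k^3 = 49 * 7
k^3 = 343
Volume scales by a factor of 343.
343 (dimensionless)


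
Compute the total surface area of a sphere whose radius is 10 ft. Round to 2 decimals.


Shape: sphere
Radius r = 10 ft
Formula: SA = 4 * pi * r^2
r^2 = 100
SA = 4 * pi * 100
SA = 400 * pi
SA = 1256.64
1256.64 ft^2


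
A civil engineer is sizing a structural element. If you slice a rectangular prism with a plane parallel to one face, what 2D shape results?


Solid: rectangular prism
Cutting plane: parallel to one face
Visualize the intersection of the plane with the solid's surface.
The boundary of the cut region is a rectangle.
rectangle


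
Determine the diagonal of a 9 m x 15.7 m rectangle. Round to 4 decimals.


Shape: rectangle (diagonal via Pythagoras)
Sides: 9 m and 15.7 m
Formula: d = sqrt(l^2 + w^2)
l^2 = 81, w^2 = 246.49
l^2 + w^2 = 327.49
d = sqrt(327.49)
d = 18.0967
18.0967 m


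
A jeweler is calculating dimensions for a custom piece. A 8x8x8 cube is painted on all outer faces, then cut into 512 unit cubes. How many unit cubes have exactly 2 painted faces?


Large cube: 8 x 8 x 8, cut into unit cubes.
n = 8, so n - 2 = 6
Cubes with 2 painted faces lie along the edges, excluding corners.
A cube has 12 edges; each contributes (n - 2) = 6 such cubes.
Count = 12 * 6 = 72
72 unit cubes


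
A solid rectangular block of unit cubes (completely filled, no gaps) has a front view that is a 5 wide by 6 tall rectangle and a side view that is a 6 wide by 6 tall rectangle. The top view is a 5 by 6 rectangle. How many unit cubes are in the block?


Orthographic views of a solid rectangular block:
Front view 5 x 6 -> length = 5, height = 6
Side view 6 x 6 -> width = 6, height = 6 (consistent)
Top view 5 x 6 -> confirms length = 5, width = 6
The block is 5 x 6 x 6.
Total unit cubes = 5 * 6 * 6 = 180
180 unit cubes


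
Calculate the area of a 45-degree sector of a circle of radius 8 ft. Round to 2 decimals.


Shape: circular sector
Radius r = 8 ft, Angle = 45 degrees
Formula: A = (angle/360) * pi * r^2
r^2 = 64
Fraction of circle = 45/360
A = (45/360) * pi * 64
A = 8 * pi
A = 25.13
25.13 ft^2


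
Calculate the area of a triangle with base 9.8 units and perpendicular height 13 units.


Shape: triangle
Base b = 9.8 units, Height h = 13 units
Formula: A = (1/2) * b * h
A = 0.5 * 9.8 * 13
A = 0.5 * 127.4
A = 63.7
63.7 units^2


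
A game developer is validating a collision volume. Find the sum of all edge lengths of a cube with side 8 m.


Shape: cube
Side s = 8 m
A cube has 12 edges, all equal.
Formula: total edge length = 12 * s
Total = 12 * 8
Total = 96
96 m


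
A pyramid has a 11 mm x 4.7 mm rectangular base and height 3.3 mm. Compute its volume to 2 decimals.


Shape: rectangular pyramid
Base: 11 mm x 4.7 mm, Height h = 3.3 mm
Formula: V = (1/3) * base_area * h
base_area = 11 * 4.7 = 51.7
base_area * h = 51.7 * 3.3 = 170.61
V = 170.61 / 3
V = 56.87
56.87 mm^3


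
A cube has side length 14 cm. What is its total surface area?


Shape: cube
Side s = 14 cm
A cube has 6 square faces.
Formula: SA = 6 * s^2
s^2 = 196
SA = 6 * 196
SA = 1176
1176 cm^2


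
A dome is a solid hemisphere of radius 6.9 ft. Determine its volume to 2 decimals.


Shape: hemisphere (half of a sphere)
Radius r = 6.9 ft
Formula: V = (1/2) * (4/3) * pi * r^3 = (2/3) * pi * r^3
r^3 = 328.509
(2/3) * 328.509 = 219.006
V = 219.006 * pi
V = 688.03
688.03 ft^3


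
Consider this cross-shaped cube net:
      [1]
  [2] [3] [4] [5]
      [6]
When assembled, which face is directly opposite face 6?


Net: cross layout. Take square 3 as the base (bottom).
Fold the four squares in the horizontal row up around 3: 2 -> left, 4 -> right, 5 wraps to the top.
Fold 1 and 6 up from 3: 1 -> back, 6 -> front.
Opposite pairs are therefore: (1, 6), (2, 4), (3, 5).
Face 6 is opposite face 1.
face 1


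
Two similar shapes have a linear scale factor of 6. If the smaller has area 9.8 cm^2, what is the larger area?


Linear scale factor k = 6
Original area = 9.8 cm^2
Rule: under a linear scaling by k, areas scale by k^2.
k^2 = 6^2 = 36
New area = 9.8 * 36
New area = 352.8
352.8 cm^2


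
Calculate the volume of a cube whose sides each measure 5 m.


Shape: cube
Side s = 5 m
Formula: V = s^3
V = 5 * 5 * 5
V = 25 * 5
V = 125
125 m^3


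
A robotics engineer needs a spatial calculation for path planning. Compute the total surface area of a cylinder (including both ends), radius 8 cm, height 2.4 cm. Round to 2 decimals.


Shape: closed cylinder
Radius r = 8 cm, Height h = 2.4 cm
Formula: SA = 2*pi*r^2 + 2*pi*r*h = 2*pi*r*(r + h)
r + h = 10.4
2 * r * (r + h) = 2 * 8 * 10.4 = 166.4
SA = 166.4 * pi
SA = 522.76
522.76 cm^2


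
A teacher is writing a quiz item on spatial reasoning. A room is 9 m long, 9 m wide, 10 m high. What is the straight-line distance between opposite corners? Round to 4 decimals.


Shape: rectangular box (space diagonal)
l = 9 m, w = 9 m, h = 10 m
Visualize: the diagonal of the base, then a right triangle with that diagonal and the height.
Formula: d = sqrt(l^2 + w^2 + h^2)
l^2 + w^2 + h^2 = 81 + 81 + 100 = 262
d = sqrt(262)
d = 16.1864
16.1864 m


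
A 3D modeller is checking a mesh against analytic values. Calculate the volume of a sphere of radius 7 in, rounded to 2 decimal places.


Shape: sphere
Radius r = 7 in
Formula: V = (4/3) * pi * r^3
r^3 = 343
(4/3) * 343 = 457.333333
V = 457.333333 * pi
V = 1436.76
1436.76 in^3


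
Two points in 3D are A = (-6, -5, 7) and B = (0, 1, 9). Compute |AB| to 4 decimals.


3D distance between two points
P1 = (-6, -5, 7), P2 = (0, 1, 9)
Formula: d = sqrt((x2-x1)^2 + (y2-y1)^2 + (z2-z1)^2)
dx = 0 - -6 = 6
dy = 1 - -5 = 6
dz = 9 - 7 = 2
dx^2 + dy^2 + dz^2 = 36 + 36 + 4 = 76
d = sqrt(76)
d = 8.7178
8.7178 units


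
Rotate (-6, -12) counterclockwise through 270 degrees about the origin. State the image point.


Transformation: rotation about the origin
Original point: (-6, -12)
Rule for 270 deg counterclockwise: (x, y) -> (y, -x)
Apply: (-6, -12) -> (-12, 6)
(-12, 6)


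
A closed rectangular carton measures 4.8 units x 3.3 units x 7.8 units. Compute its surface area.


Shape: rectangular prism
l = 4.8 units, w = 3.3 units, h = 7.8 units
Formula: SA = 2(lw + lh + wh)
lw = 15.84, lh = 37.44, wh = 25.74
lw + lh + wh = 79.02
SA = 2 * 79.02
SA = 158.04
158.04 units^2


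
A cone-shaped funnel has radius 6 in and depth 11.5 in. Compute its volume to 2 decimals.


Shape: cone
Radius r = 6 in, Height h = 11.5 in
Formula: V = (1/3) * pi * r^2 * h
r^2 = 36
pi * r^2 * h = pi * 36 * 11.5 = 414 * pi
V = 414 * pi / 3
V = 433.54
433.54 in^3


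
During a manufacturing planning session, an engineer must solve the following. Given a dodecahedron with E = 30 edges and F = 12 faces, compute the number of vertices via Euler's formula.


Polyhedron: dodecahedron
Euler's formula for convex polyhedra: V - E + F = 2
Given: E = 30 edges and F = 12 faces
Solve for V:
V = 2 + E - F = 2 + 30 - 12 = 20
20 vertices


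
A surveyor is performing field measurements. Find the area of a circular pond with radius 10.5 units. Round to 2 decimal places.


Shape: circle
Radius r = 10.5 units
Formula: A = pi * r^2
r^2 = 10.5^2 = 110.25
A = pi * 110.25
A = 346.36
346.36 units^2


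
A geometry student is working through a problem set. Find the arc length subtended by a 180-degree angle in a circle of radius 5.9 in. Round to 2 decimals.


Shape: circular arc
Radius r = 5.9 in, Angle = 180 degrees
Formula: L = (angle/360) * 2 * pi * r
2 * pi * r = 11.8 * pi
L = (180/360) * 11.8 * pi
L = 5.9 * pi
L = 18.54
18.54 in


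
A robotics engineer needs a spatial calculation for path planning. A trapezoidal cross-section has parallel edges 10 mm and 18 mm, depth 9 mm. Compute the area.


Shape: trapezoid
Parallel sides a = 10 mm, b = 18 mm; Height h = 9 mm
Formula: A = (a + b) * h / 2
a + b = 10 + 18 = 28
A = 28 * 9 / 2
A = 252 / 2
A = 126
126 mm^2


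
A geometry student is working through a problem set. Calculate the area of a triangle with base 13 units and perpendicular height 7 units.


Shape: triangle
Base b = 13 units, Height h = 7 units
Formula: A = (1/2) * b * h
A = 0.5 * 13 * 7
A = 0.5 * 91
A = 45.5
45.5 units^2


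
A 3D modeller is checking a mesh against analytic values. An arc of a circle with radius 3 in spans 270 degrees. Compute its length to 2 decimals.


Shape: circular arc
Radius r = 3 in, Angle = 270 degrees
Formula: L = (angle/360) * 2 * pi * r
2 * pi * r = 6 * pi
L = (270/360) * 6 * pi
L = 4.5 * pi
L = 14.14
14.14 in


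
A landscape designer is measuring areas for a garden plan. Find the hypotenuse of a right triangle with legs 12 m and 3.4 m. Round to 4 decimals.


Shape: right triangle
Legs a = 12 m, b = 3.4 m
Formula: c = sqrt(a^2 + b^2)
a^2 = 144, b^2 = 11.56
a^2 + b^2 = 155.56
c = sqrt(155.56)
c = 12.4724
12.4724 m


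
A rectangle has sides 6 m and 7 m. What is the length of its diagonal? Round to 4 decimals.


Shape: rectangle (diagonal via Pythagoras)
Sides: 6 m and 7 m
Formula: d = sqrt(l^2 + w^2)
l^2 = 36, w^2 = 49
l^2 + w^2 = 85
d = sqrt(85)
d = 9.2195
9.2195 m


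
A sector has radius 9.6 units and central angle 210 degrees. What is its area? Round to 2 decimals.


Shape: circular sector
Radius r = 9.6 units, Angle = 210 degrees
Formula: A = (angle/360) * pi * r^2
r^2 = 92.16
Fraction of circle = 210/360
A = (210/360) * pi * 92.16
A = 53.76 * pi
A = 168.89
168.89 units^2


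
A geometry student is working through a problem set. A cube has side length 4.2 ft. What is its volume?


Shape: cube
Side s = 4.2 ft
Formula: V = s^3
V = 4.2 * 4.2 * 4.2
V = 17.64 * 4.2
V = 74.088
74.088 ft^3


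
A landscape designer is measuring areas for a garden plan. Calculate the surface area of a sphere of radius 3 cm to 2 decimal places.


Shape: sphere
Radius r = 3 cm
Formula: SA = 4 * pi * r^2
r^2 = 9
SA = 4 * pi * 9
SA = 36 * pi
SA = 113.1
113.1 cm^2


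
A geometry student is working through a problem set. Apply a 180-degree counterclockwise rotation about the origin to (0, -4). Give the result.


Transformation: rotation about the origin
Original point: (0, -4)
Rule for 180 deg: (x, y) -> (-x, -y)
Apply: (0, -4) -> (0, 4)
(0, 4)


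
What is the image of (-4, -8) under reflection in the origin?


Transformation: reflection
Original point: (-4, -8)
Rule for reflection through the origin: (x, y) -> (-x, -y)
Apply: (-4, -8) -> (4, 8)
(4, 8)


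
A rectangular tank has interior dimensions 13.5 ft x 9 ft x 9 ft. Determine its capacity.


Shape: rectangular prism
l = 13.5 ft, w = 9 ft, h = 9 ft
Formula: V = l * w * h
V = 13.5 * 9 * 9
V = 121.5 * 9
V = 1093.5
1093.5 ft^3


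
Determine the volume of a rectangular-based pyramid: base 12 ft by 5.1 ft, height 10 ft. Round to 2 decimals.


Shape: rectangular pyramid
Base: 12 ft x 5.1 ft, Height h = 10 ft
Formula: V = (1/3) * base_area * h
base_area = 12 * 5.1 = 61.2
base_area * h = 61.2 * 10 = 612
V = 612 / 3
V = 204
204 ft^3


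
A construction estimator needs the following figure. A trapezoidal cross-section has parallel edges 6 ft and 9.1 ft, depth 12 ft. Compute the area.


Shape: trapezoid
Parallel sides a = 6 ft, b = 9.1 ft; Height h = 12 ft
Formula: A = (a + b) * h / 2
a + b = 6 + 9.1 = 15.1
A = 15.1 * 12 / 2
A = 181.2 / 2
A = 90.6
90.6 ft^2


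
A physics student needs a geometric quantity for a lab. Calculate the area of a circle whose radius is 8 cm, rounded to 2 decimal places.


Shape: circle
Radius r = 8 cm
Formula: A = pi * r^2
r^2 = 8^2 = 64
A = pi * 64
A = 201.06
201.06 cm^2


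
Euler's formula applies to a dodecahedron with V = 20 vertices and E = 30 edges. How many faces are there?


Polyhedron: dodecahedron
Euler's formula for convex polyhedra: V - E + F = 2
Given: V = 20 vertices and E = 30 edges
Solve for F:
F = 2 + E - V = 2 + 30 - 20 = 12
12 faces


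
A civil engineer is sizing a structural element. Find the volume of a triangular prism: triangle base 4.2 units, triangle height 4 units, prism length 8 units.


Shape: triangular prism
Triangle base = 4.2 units, triangle height = 4 units, prism length L = 8 units
Formula: V = (1/2 * b * h_tri) * L
Cross-section area = 0.5 * 4.2 * 4 = 8.4
V = 8.4 * 8
V = 67.2
67.2 units^3


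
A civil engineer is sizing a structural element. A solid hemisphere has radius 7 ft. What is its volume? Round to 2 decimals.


Shape: hemisphere (half of a sphere)
Radius r = 7 ft
Formula: V = (1/2) * (4/3) * pi * r^3 = (2/3) * pi * r^3
r^3 = 343
(2/3) * 343 = 228.666667
V = 228.666667 * pi
V = 718.38
718.38 ft^3


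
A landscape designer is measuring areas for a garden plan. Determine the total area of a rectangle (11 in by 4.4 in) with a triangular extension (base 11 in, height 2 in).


Composite shape: rectangle + triangle
Rectangle area = 11 * 4.4 = 48.4
Triangle area = 0.5 * 11 * 2 = 11
Total = 48.4 + 11
Total = 59.4
59.4 in^2


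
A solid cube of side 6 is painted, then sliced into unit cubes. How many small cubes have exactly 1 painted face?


Large cube: 6 x 6 x 6, cut into unit cubes.
n = 6, so n - 2 = 4
Cubes with 1 painted face lie in the interior of each face.
A cube has 6 faces; each contributes (n - 2)^2 = 16 such cubes.
Count = 6 * 16 = 96
96 unit cubes


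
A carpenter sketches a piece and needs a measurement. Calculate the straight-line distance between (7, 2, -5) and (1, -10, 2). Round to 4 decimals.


3D distance between two points
P1 = (7, 2, -5), P2 = (1, -10, 2)
Formula: d = sqrt((x2-x1)^2 + (y2-y1)^2 + (z2-z1)^2)
dx = 1 - 7 = -6
dy = -10 - 2 = -12
dz = 2 - -5 = 7
dx^2 + dy^2 + dz^2 = 36 + 144 + 49 = 229
d = sqrt(229)
d = 15.1327
15.1327 units


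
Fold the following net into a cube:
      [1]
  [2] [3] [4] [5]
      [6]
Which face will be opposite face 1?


Net: cross layout. Take square 3 as the base (bottom).
Fold the four squares in the horizontal row up around 3: 2 -> left, 4 -> right, 5 wraps to the top.
Fold 1 and 6 up from 3: 1 -> back, 6 -> front.
Opposite pairs are therefore: (1, 6), (2, 4), (3, 5).
Face 1 is opposite face 6.
face 6


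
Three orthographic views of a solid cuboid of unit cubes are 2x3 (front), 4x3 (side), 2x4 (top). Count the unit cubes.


Orthographic views of a solid rectangular block:
Front view 2 x 3 -> length = 2, height = 3
Side view 4 x 3 -> width = 4, height = 3 (consistent)
Top view 2 x 4 -> confirms length = 2, width = 4
The block is 2 x 4 x 3.
Total unit cubes = 2 * 4 * 3 = 24
24 unit cubes


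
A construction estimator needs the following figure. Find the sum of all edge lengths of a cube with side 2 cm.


Shape: cube
Side s = 2 cm
A cube has 12 edges, all equal.
Formula: total edge length = 12 * s
Total = 12 * 2
Total = 24
24 cm


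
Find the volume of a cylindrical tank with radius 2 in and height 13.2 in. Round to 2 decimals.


Shape: cylinder
Radius r = 2 in, Height h = 13.2 in
Formula: V = pi * r^2 * h
r^2 = 4
V = pi * 4 * 13.2
V = 52.8 * pi
V = 165.88
165.88 in^3


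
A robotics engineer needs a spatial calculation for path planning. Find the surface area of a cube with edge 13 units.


Shape: cube
Side s = 13 units
A cube has 6 square faces.
Formula: SA = 6 * s^2
s^2 = 169
SA = 6 * 169
SA = 1014
1014 units^2


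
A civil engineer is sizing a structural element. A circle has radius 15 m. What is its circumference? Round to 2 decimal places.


Shape: circle
Radius r = 15 m
Formula: C = 2 * pi * r
C = 2 * pi * 15
C = 30 * pi
C = 94.25
94.25 m
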